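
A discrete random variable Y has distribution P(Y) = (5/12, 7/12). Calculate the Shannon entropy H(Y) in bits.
0.9799 bits

Shannon entropy is H(X) = -Σ p(x) log p(x).

For P = (5/12, 7/12):
H = -5/12 × log_2(5/12) -7/12 × log_2(7/12)
H = 0.9799 bits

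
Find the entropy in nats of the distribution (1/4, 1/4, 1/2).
1.0397 nats

Shannon entropy is H(X) = -Σ p(x) log p(x).

For P = (1/4, 1/4, 1/2):
H = -1/4 × log_e(1/4) -1/4 × log_e(1/4) -1/2 × log_e(1/2)
H = 1.0397 nats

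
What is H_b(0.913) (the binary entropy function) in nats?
0.2955 nats

The binary entropy function is:
H(p) = -p log(p) - (1-p) log(1-p)

H(0.913) = -0.913 × log_e(0.913) - 0.087 × log_e(0.087)
H(0.913) = 0.2955 nats

Note: Binary entropy is maximized at p=0.5 (H=1 bit) and minimized at p=0 or p=1 (H=0).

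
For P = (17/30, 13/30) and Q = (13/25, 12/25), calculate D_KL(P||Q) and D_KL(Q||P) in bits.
D_KL(P||Q) = 0.0063, D_KL(Q||P) = 0.0064

KL divergence is not symmetric: D_KL(P||Q) ≠ D_KL(Q||P) in general.

D_KL(P||Q) = 0.0063 bits
D_KL(Q||P) = 0.0064 bits

No, they are not equal!

This asymmetry is why KL divergence is not a true distance metric.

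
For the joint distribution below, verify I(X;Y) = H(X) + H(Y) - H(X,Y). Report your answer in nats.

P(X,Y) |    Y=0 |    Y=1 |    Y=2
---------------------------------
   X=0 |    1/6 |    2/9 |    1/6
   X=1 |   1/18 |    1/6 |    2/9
I(X;Y) = 0.0308 nats

Mutual information has multiple equivalent forms:
- I(X;Y) = H(X) - H(X|Y)
- I(X;Y) = H(Y) - H(Y|X)
- I(X;Y) = H(X) + H(Y) - H(X,Y)

Computing all quantities:
H(X) = 0.6870, H(Y) = 1.0688, H(X,Y) = 1.7249
H(X|Y) = 0.6561, H(Y|X) = 1.0380

Verification:
H(X) - H(X|Y) = 0.6870 - 0.6561 = 0.0308
H(Y) - H(Y|X) = 1.0688 - 1.0380 = 0.0308
H(X) + H(Y) - H(X,Y) = 0.6870 + 1.0688 - 1.7249 = 0.0308

All forms give I(X;Y) = 0.0308 nats. ✓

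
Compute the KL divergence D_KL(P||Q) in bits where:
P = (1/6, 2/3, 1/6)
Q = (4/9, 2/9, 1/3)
0.6541 bits

KL divergence: D_KL(P||Q) = Σ p(x) log(p(x)/q(x))

Computing term by term:
  x=0: 1/6 × log_2[(1/6)/(4/9)] = 1/6 × -1.4150 = -0.2358
  x=1: 2/3 × log_2[(2/3)/(2/9)] = 2/3 × 1.5850 = 1.0566
  x=2: 1/6 × log_2[(1/6)/(1/3)] = 1/6 × -1.0000 = -0.1667

D_KL(P||Q) = 0.6541 bits

Note: KL divergence is always non-negative and equals 0 iff P = Q.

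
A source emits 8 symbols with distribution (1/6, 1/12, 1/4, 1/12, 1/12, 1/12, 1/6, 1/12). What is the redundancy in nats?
0.1002 nats

Redundancy measures how far a source is from maximum entropy:
R = H_max - H(X)

Maximum entropy for 8 symbols: H_max = log_e(8) = 2.0794 nats
Actual entropy: H(X) = 1.9792 nats
Redundancy: R = 2.0794 - 1.9792 = 0.1002 nats

This redundancy represents potential for compression: the source could be compressed by 0.1002 nats per symbol.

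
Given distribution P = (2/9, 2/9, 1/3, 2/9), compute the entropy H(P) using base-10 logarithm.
0.5945 dits

Shannon entropy is H(X) = -Σ p(x) log p(x).

For P = (2/9, 2/9, 1/3, 2/9):
H = -2/9 × log_10(2/9) -2/9 × log_10(2/9) -1/3 × log_10(1/3) -2/9 × log_10(2/9)
H = 0.5945 dits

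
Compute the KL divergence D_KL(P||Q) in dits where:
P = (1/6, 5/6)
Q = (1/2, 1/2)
0.1054 dits

KL divergence: D_KL(P||Q) = Σ p(x) log(p(x)/q(x))

Computing term by term:
  x=0: 1/6 × log_10[(1/6)/(1/2)] = 1/6 × -0.4771 = -0.0795
  x=1: 5/6 × log_10[(5/6)/(1/2)] = 5/6 × 0.2218 = 0.1849

D_KL(P||Q) = 0.1054 dits

Note: KL divergence is always non-negative and equals 0 iff P = Q.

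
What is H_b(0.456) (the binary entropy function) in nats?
0.6893 nats

The binary entropy function is:
H(p) = -p log(p) - (1-p) log(1-p)

H(0.456) = -0.456 × log_e(0.456) - 0.544 × log_e(0.544)
H(0.456) = 0.6893 nats

Note: Binary entropy is maximized at p=0.5 (H=1 bit) and minimized at p=0 or p=1 (H=0).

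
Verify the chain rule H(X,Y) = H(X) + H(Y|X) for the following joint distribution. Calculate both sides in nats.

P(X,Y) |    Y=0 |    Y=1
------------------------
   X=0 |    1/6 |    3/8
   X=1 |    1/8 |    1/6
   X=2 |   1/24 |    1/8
H(X,Y) = 1.6173, H(X) = 0.9901, H(Y|X) = 0.6272 (all in nats)

Chain rule: H(X,Y) = H(X) + H(Y|X)

Left side — joint entropy directly:
H(X,Y) = -Σ p(x,y) log p(x,y) = 1.6173 nats

Right side — compute H(Y|X) from the conditional distributions:
P(X) = (13/24, 7/24, 1/6), so H(X) = 0.9901 nats
H(Y|X) = Σ_x P(X=x) · H(Y|X=x):
  P(Y|X=0) = (4/13, 9/13), H(Y|X=0) = 0.6172, weight P(X=0) = 13/24
  P(Y|X=1) = (3/7, 4/7), H(Y|X=1) = 0.6829, weight P(X=1) = 7/24
  P(Y|X=2) = (1/4, 3/4), H(Y|X=2) = 0.5623, weight P(X=2) = 1/6
H(Y|X) = 0.6272 nats

H(X) + H(Y|X) = 0.9901 + 0.6272 = 1.6173 nats

Both sides equal 1.6173 nats. ✓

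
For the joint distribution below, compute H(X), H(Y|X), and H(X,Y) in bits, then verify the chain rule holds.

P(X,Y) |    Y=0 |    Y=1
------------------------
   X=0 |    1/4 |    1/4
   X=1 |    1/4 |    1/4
H(X,Y) = 2.0000, H(X) = 1.0000, H(Y|X) = 1.0000 (all in bits)

Chain rule: H(X,Y) = H(X) + H(Y|X)

Left side — joint entropy directly:
H(X,Y) = -Σ p(x,y) log p(x,y) = 2.0000 bits

Right side — compute H(Y|X) from the conditional distributions:
P(X) = (1/2, 1/2), so H(X) = 1.0000 bits
H(Y|X) = Σ_x P(X=x) · H(Y|X=x):
  P(Y|X=0) = (1/2, 1/2), H(Y|X=0) = 1.0000, weight P(X=0) = 1/2
  P(Y|X=1) = (1/2, 1/2), H(Y|X=1) = 1.0000, weight P(X=1) = 1/2
H(Y|X) = 1.0000 bits

H(X) + H(Y|X) = 1.0000 + 1.0000 = 2.0000 bits

Both sides equal 2.0000 bits. ✓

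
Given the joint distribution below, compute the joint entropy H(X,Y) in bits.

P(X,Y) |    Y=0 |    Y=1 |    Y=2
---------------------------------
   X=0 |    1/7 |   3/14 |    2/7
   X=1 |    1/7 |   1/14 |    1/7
2.4677 bits

Joint entropy is H(X,Y) = -Σ_{x,y} p(x,y) log p(x,y).

Summing over all non-zero entries:
H(X,Y) = -[1/7·log_2(1/7) + 3/14·log_2(3/14) + 2/7·log_2(2/7) + 1/7·log_2(1/7) + 1/14·log_2(1/14) + 1/7·log_2(1/7)]
H(X,Y) = 2.4677 bits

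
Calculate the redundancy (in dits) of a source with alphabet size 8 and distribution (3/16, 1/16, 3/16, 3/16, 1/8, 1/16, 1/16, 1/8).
0.0426 dits

Redundancy measures how far a source is from maximum entropy:
R = H_max - H(X)

Maximum entropy for 8 symbols: H_max = log_10(8) = 0.9031 dits
Actual entropy: H(X) = 0.8605 dits
Redundancy: R = 0.9031 - 0.8605 = 0.0426 dits

This redundancy represents potential for compression: the source could be compressed by 0.0426 dits per symbol.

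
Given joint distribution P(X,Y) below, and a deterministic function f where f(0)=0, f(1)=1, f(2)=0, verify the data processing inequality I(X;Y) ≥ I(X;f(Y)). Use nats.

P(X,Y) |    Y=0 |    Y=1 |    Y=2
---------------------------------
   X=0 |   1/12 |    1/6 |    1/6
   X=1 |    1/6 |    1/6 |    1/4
I(X;Y) = 0.0086, I(X;f(Y)) = 0.0071, inequality holds: 0.0086 ≥ 0.0071

Data Processing Inequality: For any Markov chain X → Y → Z, we have I(X;Y) ≥ I(X;Z).

Here Z = f(Y) is a deterministic function of Y, forming X → Y → Z.

Original I(X;Y) = 0.0086 nats

After applying f:
P(X,Z) where Z=f(Y):
- P(X,Z=0) = P(X,Y=0) + P(X,Y=2)
- P(X,Z=1) = P(X,Y=1)

I(X;Z) = I(X;f(Y)) = 0.0071 nats

Verification: 0.0086 ≥ 0.0071 ✓

Information cannot be created by processing; the function f can only lose information about X.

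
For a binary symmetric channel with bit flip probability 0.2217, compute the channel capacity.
0.2367 bits

For a binary symmetric channel (BSC) with error probability p:
Capacity C = 1 - H(p) bits per symbol

where H(p) = -p log₂(p) - (1-p) log₂(1-p) is the binary entropy function.

H(0.2217) = 0.7633 bits
C = 1 - 0.7633 = 0.2367 bits per symbol

This means we can reliably transmit up to 0.2367 bits of information per channel use.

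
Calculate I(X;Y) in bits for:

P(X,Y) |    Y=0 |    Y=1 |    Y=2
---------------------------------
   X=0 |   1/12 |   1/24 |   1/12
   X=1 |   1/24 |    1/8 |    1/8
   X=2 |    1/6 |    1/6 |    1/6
0.0453 bits

Mutual information: I(X;Y) = H(X) + H(Y) - H(X,Y)

Marginals:
P(X) = (5/24, 7/24, 1/2), H(X) = 1.4899 bits
P(Y) = (7/24, 1/3, 3/8), H(Y) = 1.5774 bits

Joint entropy: H(X,Y) = 3.0221 bits

I(X;Y) = 1.4899 + 1.5774 - 3.0221 = 0.0453 bits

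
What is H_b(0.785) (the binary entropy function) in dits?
0.2261 dits

The binary entropy function is:
H(p) = -p log(p) - (1-p) log(1-p)

H(0.785) = -0.785 × log_10(0.785) - 0.215 × log_10(0.215)
H(0.785) = 0.2261 dits

Note: Binary entropy is maximized at p=0.5 (H=1 bit) and minimized at p=0 or p=1 (H=0).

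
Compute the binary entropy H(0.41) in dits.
0.2940 dits

The binary entropy function is:
H(p) = -p log(p) - (1-p) log(1-p)

H(0.41) = -0.41 × log_10(0.41) - 0.59 × log_10(0.59)
H(0.41) = 0.2940 dits

Note: Binary entropy is maximized at p=0.5 (H=1 bit) and minimized at p=0 or p=1 (H=0).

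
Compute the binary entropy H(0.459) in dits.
0.2996 dits

The binary entropy function is:
H(p) = -p log(p) - (1-p) log(1-p)

H(0.459) = -0.459 × log_10(0.459) - 0.541 × log_10(0.541)
H(0.459) = 0.2996 dits

Note: Binary entropy is maximized at p=0.5 (H=1 bit) and minimized at p=0 or p=1 (H=0).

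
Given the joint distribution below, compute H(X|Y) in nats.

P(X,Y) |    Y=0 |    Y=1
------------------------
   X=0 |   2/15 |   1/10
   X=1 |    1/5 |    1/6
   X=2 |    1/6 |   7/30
1.0645 nats

Using the chain rule: H(X|Y) = H(X,Y) - H(Y)

First, compute H(X,Y) = 1.7576 nats

Marginal P(Y) = (1/2, 1/2)
H(Y) = 0.6931 nats

H(X|Y) = H(X,Y) - H(Y) = 1.7576 - 0.6931 = 1.0645 nats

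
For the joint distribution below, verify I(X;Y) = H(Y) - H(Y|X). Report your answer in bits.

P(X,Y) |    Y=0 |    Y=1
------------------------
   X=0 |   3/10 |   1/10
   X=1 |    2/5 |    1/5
I(X;Y) = 0.0058 bits

Mutual information has multiple equivalent forms:
- I(X;Y) = H(X) - H(X|Y)
- I(X;Y) = H(Y) - H(Y|X)
- I(X;Y) = H(X) + H(Y) - H(X,Y)

Computing all quantities:
H(X) = 0.9710, H(Y) = 0.8813, H(X,Y) = 1.8464
H(X|Y) = 0.9651, H(Y|X) = 0.8755

Verification:
H(X) - H(X|Y) = 0.9710 - 0.9651 = 0.0058
H(Y) - H(Y|X) = 0.8813 - 0.8755 = 0.0058
H(X) + H(Y) - H(X,Y) = 0.9710 + 0.8813 - 1.8464 = 0.0058

All forms give I(X;Y) = 0.0058 bits. ✓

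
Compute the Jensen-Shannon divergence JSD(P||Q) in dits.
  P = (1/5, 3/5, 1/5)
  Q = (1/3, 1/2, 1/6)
0.0050 dits

Jensen-Shannon divergence is:
JSD(P||Q) = 0.5 × D_KL(P||M) + 0.5 × D_KL(Q||M)
where M = 0.5 × (P + Q) is the mixture distribution.

M = 0.5 × (1/5, 3/5, 1/5) + 0.5 × (1/3, 1/2, 1/6) = (4/15, 11/20, 0.183333)

D_KL(P||M) = 0.0052 dits
D_KL(Q||M) = 0.0047 dits

JSD(P||Q) = 0.5 × 0.0052 + 0.5 × 0.0047 = 0.0050 dits

Unlike KL divergence, JSD is symmetric and bounded: 0 ≤ JSD ≤ log(2).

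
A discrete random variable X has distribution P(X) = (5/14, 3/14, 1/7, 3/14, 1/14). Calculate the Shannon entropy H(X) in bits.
2.1560 bits

Shannon entropy is H(X) = -Σ p(x) log p(x).

For P = (5/14, 3/14, 1/7, 3/14, 1/14):
H = -5/14 × log_2(5/14) -3/14 × log_2(3/14) -1/7 × log_2(1/7) -3/14 × log_2(3/14) -1/14 × log_2(1/14)
H = 2.1560 bits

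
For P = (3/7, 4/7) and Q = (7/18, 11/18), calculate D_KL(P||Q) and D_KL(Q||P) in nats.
D_KL(P||Q) = 0.0033, D_KL(Q||P) = 0.0032

KL divergence is not symmetric: D_KL(P||Q) ≠ D_KL(Q||P) in general.

D_KL(P||Q) = 0.0033 nats
D_KL(Q||P) = 0.0032 nats

No, they are not equal!

This asymmetry is why KL divergence is not a true distance metric.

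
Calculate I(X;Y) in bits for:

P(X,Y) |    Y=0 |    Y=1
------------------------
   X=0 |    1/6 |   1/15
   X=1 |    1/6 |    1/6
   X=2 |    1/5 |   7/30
0.0306 bits

Mutual information: I(X;Y) = H(X) + H(Y) - H(X,Y)

Marginals:
P(X) = (7/30, 1/3, 13/30), H(X) = 1.5410 bits
P(Y) = (8/15, 7/15), H(Y) = 0.9968 bits

Joint entropy: H(X,Y) = 2.5072 bits

I(X;Y) = 1.5410 + 0.9968 - 2.5072 = 0.0306 bits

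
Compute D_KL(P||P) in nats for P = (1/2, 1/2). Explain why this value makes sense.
0.0000 nats

KL divergence satisfies the Gibbs inequality: D_KL(P||Q) ≥ 0 for all distributions P, Q.

D_KL(P||Q) = Σ p(x) log(p(x)/q(x))
Each term is p(x) × log_e(p(x)/p(x)) = p(x) × log_e(1) = 0, so the sum is 0.
D_KL(P||Q) = 0.0000 nats

When P = Q, the KL divergence is exactly 0, as there is no 'divergence' between identical distributions.

This non-negativity is a fundamental property: relative entropy cannot be negative because it measures how different Q is from P.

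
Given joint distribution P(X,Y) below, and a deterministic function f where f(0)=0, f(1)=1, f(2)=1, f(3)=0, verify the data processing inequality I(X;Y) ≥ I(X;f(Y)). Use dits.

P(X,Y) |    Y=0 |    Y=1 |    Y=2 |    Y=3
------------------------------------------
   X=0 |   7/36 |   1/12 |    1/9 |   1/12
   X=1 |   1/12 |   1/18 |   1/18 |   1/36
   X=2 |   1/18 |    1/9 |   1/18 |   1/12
I(X;Y) = 0.0171, I(X;f(Y)) = 0.0031, inequality holds: 0.0171 ≥ 0.0031

Data Processing Inequality: For any Markov chain X → Y → Z, we have I(X;Y) ≥ I(X;Z).

Here Z = f(Y) is a deterministic function of Y, forming X → Y → Z.

Original I(X;Y) = 0.0171 dits

After applying f:
P(X,Z) where Z=f(Y):
- P(X,Z=0) = P(X,Y=0) + P(X,Y=3)
- P(X,Z=1) = P(X,Y=1) + P(X,Y=2)

I(X;Z) = I(X;f(Y)) = 0.0031 dits

Verification: 0.0171 ≥ 0.0031 ✓

Information cannot be created by processing; the function f can only lose information about X.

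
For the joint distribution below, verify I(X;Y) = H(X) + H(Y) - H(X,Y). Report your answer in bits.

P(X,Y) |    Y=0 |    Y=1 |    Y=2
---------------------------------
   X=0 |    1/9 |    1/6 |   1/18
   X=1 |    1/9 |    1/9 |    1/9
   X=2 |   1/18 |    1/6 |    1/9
I(X;Y) = 0.0455 bits

Mutual information has multiple equivalent forms:
- I(X;Y) = H(X) - H(X|Y)
- I(X;Y) = H(Y) - H(Y|X)
- I(X;Y) = H(X) + H(Y) - H(X,Y)

Computing all quantities:
H(X) = 1.5850, H(Y) = 1.5466, H(X,Y) = 3.0860
H(X|Y) = 1.5394, H(Y|X) = 1.5011

Verification:
H(X) - H(X|Y) = 1.5850 - 1.5394 = 0.0455
H(Y) - H(Y|X) = 1.5466 - 1.5011 = 0.0455
H(X) + H(Y) - H(X,Y) = 1.5850 + 1.5466 - 3.0860 = 0.0455

All forms give I(X;Y) = 0.0455 bits. ✓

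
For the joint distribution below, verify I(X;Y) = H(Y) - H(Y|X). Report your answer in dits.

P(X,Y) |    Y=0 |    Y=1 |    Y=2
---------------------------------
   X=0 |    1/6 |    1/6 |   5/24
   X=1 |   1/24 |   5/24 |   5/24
I(X;Y) = 0.0169 dits

Mutual information has multiple equivalent forms:
- I(X;Y) = H(X) - H(X|Y)
- I(X;Y) = H(Y) - H(Y|X)
- I(X;Y) = H(X) + H(Y) - H(X,Y)

Computing all quantities:
H(X) = 0.2995, H(Y) = 0.4601, H(X,Y) = 0.7427
H(X|Y) = 0.2826, H(Y|X) = 0.4431

Verification:
H(X) - H(X|Y) = 0.2995 - 0.2826 = 0.0169
H(Y) - H(Y|X) = 0.4601 - 0.4431 = 0.0169
H(X) + H(Y) - H(X,Y) = 0.2995 + 0.4601 - 0.7427 = 0.0169

All forms give I(X;Y) = 0.0169 dits. ✓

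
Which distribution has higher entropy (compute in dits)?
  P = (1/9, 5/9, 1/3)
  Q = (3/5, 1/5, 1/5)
Q

Computing entropies in dits:
H(P) = 0.4069
H(Q) = 0.4127

Distribution Q has higher entropy.

Intuition: The distribution closer to uniform (more spread out) has higher entropy.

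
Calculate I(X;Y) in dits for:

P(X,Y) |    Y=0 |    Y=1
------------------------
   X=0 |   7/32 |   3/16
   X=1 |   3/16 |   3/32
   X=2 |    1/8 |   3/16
0.0093 dits

Mutual information: I(X;Y) = H(X) + H(Y) - H(X,Y)

Marginals:
P(X) = (13/32, 9/32, 5/16), H(X) = 0.4717 dits
P(Y) = (17/32, 15/32), H(Y) = 0.3002 dits

Joint entropy: H(X,Y) = 0.7626 dits

I(X;Y) = 0.4717 + 0.3002 - 0.7626 = 0.0093 dits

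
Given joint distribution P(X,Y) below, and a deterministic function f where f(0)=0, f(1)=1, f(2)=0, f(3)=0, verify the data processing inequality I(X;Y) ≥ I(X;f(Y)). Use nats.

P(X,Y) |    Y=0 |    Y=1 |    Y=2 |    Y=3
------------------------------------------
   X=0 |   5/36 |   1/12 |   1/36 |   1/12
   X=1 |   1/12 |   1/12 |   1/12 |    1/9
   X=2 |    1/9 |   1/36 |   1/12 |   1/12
I(X;Y) = 0.0441, I(X;f(Y)) = 0.0170, inequality holds: 0.0441 ≥ 0.0170

Data Processing Inequality: For any Markov chain X → Y → Z, we have I(X;Y) ≥ I(X;Z).

Here Z = f(Y) is a deterministic function of Y, forming X → Y → Z.

Original I(X;Y) = 0.0441 nats

After applying f:
P(X,Z) where Z=f(Y):
- P(X,Z=0) = P(X,Y=0) + P(X,Y=2) + P(X,Y=3)
- P(X,Z=1) = P(X,Y=1)

I(X;Z) = I(X;f(Y)) = 0.0170 nats

Verification: 0.0441 ≥ 0.0170 ✓

Information cannot be created by processing; the function f can only lose information about X.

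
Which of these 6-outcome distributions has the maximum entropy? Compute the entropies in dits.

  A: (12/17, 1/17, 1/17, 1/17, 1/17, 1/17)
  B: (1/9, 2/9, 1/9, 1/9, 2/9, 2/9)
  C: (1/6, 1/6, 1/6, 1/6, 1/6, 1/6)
C

For a discrete distribution over n outcomes, entropy is maximized by the uniform distribution.

Computing entropies:
H(A) = 0.4687 dits
H(B) = 0.7536 dits
H(C) = 0.7782 dits

The uniform distribution (where all probabilities equal 1/6) achieves the maximum entropy of log_10(6) = 0.7782 dits.

Distribution C has the highest entropy.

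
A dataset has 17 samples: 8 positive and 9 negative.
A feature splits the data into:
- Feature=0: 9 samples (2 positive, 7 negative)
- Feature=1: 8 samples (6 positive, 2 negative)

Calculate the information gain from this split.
0.2111 bits

Information Gain = H(Y) - H(Y|Feature)

Before split:
P(positive) = 8/17 = 0.4706
H(Y) = 0.9975 bits

After split:
Feature=0: H = 0.7642 bits (weight = 9/17)
Feature=1: H = 0.8113 bits (weight = 8/17)
H(Y|Feature) = (9/17)×0.7642 + (8/17)×0.8113 = 0.7864 bits

Information Gain = 0.9975 - 0.7864 = 0.2111 bits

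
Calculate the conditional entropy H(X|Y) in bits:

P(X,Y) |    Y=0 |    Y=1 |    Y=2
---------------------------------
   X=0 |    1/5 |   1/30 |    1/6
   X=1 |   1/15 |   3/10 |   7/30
0.7646 bits

Using the chain rule: H(X|Y) = H(X,Y) - H(Y)

First, compute H(X,Y) = 2.3302 bits

Marginal P(Y) = (4/15, 1/3, 2/5)
H(Y) = 1.5656 bits

H(X|Y) = H(X,Y) - H(Y) = 2.3302 - 1.5656 = 0.7646 bits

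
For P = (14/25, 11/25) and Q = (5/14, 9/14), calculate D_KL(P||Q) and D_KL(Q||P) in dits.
D_KL(P||Q) = 0.0369, D_KL(Q||P) = 0.0361

KL divergence is not symmetric: D_KL(P||Q) ≠ D_KL(Q||P) in general.

D_KL(P||Q) = 0.0369 dits
D_KL(Q||P) = 0.0361 dits

No, they are not equal!

This asymmetry is why KL divergence is not a true distance metric.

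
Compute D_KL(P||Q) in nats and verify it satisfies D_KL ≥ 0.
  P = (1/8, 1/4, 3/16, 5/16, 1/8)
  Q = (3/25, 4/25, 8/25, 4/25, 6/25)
0.1441 nats

KL divergence satisfies the Gibbs inequality: D_KL(P||Q) ≥ 0 for all distributions P, Q.

D_KL(P||Q) = Σ p(x) log(p(x)/q(x))
Term by term:
  x=0: 1/8 × log_e[(1/8)/(3/25)] = 0.0051
  x=1: 1/4 × log_e[(1/4)/(4/25)] = 0.1116
  x=2: 3/16 × log_e[(3/16)/(8/25)] = -0.1002
  x=3: 5/16 × log_e[(5/16)/(4/25)] = 0.2092
  x=4: 1/8 × log_e[(1/8)/(6/25)] = -0.0815
D_KL(P||Q) = 0.1441 nats

D_KL(P||Q) = 0.1441 ≥ 0 ✓

This non-negativity is a fundamental property: relative entropy cannot be negative because it measures how different Q is from P.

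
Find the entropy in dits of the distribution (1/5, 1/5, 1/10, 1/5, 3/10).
0.6762 dits

Shannon entropy is H(X) = -Σ p(x) log p(x).

For P = (1/5, 1/5, 1/10, 1/5, 3/10):
H = -1/5 × log_10(1/5) -1/5 × log_10(1/5) -1/10 × log_10(1/10) -1/5 × log_10(1/5) -3/10 × log_10(3/10)
H = 0.6762 dits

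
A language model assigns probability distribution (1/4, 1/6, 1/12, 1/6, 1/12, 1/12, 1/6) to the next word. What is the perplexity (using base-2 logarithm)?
6.4474

Perplexity is 2^H (or exp(H) for natural log).

First, H = -Σ p log p = 2.6887 bits
Perplexity = 2^2.6887 = 6.4474

Interpretation: The model's uncertainty is equivalent to choosing uniformly among 6.4 options.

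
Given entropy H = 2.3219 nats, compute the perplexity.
10.1950

Perplexity is e^H (or exp(H) for natural log).

H = 2.3219 nats
Perplexity = e^2.3219 = 10.1950

Interpretation: The model's uncertainty is equivalent to choosing uniformly among 10.2 options.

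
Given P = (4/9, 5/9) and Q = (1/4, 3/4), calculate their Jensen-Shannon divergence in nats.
0.0211 nats

Jensen-Shannon divergence is:
JSD(P||Q) = 0.5 × D_KL(P||M) + 0.5 × D_KL(Q||M)
where M = 0.5 × (P + Q) is the mixture distribution.

M = 0.5 × (4/9, 5/9) + 0.5 × (1/4, 3/4) = (0.347222, 0.652778)

D_KL(P||M) = 0.0201 nats
D_KL(Q||M) = 0.0220 nats

JSD(P||Q) = 0.5 × 0.0201 + 0.5 × 0.0220 = 0.0211 nats

Unlike KL divergence, JSD is symmetric and bounded: 0 ≤ JSD ≤ log(2).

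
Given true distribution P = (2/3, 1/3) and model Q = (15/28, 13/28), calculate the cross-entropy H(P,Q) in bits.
0.9693 bits

Cross-entropy: H(P,Q) = -Σ p(x) log q(x)

Alternatively: H(P,Q) = H(P) + D_KL(P||Q)
H(P) = 0.9183 bits
D_KL(P||Q) = 0.0510 bits

H(P,Q) = 0.9183 + 0.0510 = 0.9693 bits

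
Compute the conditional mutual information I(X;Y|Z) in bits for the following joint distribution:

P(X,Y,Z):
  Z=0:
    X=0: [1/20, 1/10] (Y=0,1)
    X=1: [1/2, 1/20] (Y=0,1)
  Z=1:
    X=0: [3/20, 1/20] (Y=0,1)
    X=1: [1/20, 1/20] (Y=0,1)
0.1585 bits

Conditional mutual information: I(X;Y|Z) = H(X|Z) + H(Y|Z) - H(X,Y|Z)

H(Z) = 0.8813
H(X,Z) = 1.6815 → H(X|Z) = 0.8002
H(Y,Z) = 1.6815 → H(Y|Z) = 0.8002
H(X,Y,Z) = 2.3232 → H(X,Y|Z) = 1.4419

I(X;Y|Z) = 0.8002 + 0.8002 - 1.4419 = 0.1585 bits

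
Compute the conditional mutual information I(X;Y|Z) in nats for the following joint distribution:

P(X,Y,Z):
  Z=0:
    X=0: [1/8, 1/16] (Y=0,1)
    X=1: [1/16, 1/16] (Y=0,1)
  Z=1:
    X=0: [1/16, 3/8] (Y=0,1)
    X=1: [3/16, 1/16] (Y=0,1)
0.1350 nats

Conditional mutual information: I(X;Y|Z) = H(X|Z) + H(Y|Z) - H(X,Y|Z)

H(Z) = 0.6211
H(X,Z) = 1.2820 → H(X|Z) = 0.6610
H(Y,Z) = 1.2820 → H(Y|Z) = 0.6610
H(X,Y,Z) = 1.8080 → H(X,Y|Z) = 1.1870

I(X;Y|Z) = 0.6610 + 0.6610 - 1.1870 = 0.1350 nats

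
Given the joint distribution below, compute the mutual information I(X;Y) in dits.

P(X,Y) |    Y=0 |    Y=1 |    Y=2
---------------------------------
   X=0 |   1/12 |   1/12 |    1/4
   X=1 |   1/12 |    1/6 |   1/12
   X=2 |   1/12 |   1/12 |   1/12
0.0262 dits

Mutual information: I(X;Y) = H(X) + H(Y) - H(X,Y)

Marginals:
P(X) = (5/12, 1/3, 1/4), H(X) = 0.4680 dits
P(Y) = (1/4, 1/3, 5/12), H(Y) = 0.4680 dits

Joint entropy: H(X,Y) = 0.9097 dits

I(X;Y) = 0.4680 + 0.4680 - 0.9097 = 0.0262 dits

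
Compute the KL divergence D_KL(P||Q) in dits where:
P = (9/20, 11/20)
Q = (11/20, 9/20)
0.0087 dits

KL divergence: D_KL(P||Q) = Σ p(x) log(p(x)/q(x))

Computing term by term:
  x=0: 9/20 × log_10[(9/20)/(11/20)] = 9/20 × -0.0872 = -0.0392
  x=1: 11/20 × log_10[(11/20)/(9/20)] = 11/20 × 0.0872 = 0.0479

D_KL(P||Q) = 0.0087 dits

Note: KL divergence is always non-negative and equals 0 iff P = Q.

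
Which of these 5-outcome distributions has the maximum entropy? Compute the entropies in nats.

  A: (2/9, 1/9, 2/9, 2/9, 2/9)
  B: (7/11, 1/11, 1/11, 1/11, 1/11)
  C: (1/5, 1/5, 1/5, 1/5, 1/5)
C

For a discrete distribution over n outcomes, entropy is maximized by the uniform distribution.

Computing entropies:
H(A) = 1.5811 nats
H(B) = 1.1596 nats
H(C) = 1.6094 nats

The uniform distribution (where all probabilities equal 1/5) achieves the maximum entropy of log_e(5) = 1.6094 nats.

Distribution C has the highest entropy.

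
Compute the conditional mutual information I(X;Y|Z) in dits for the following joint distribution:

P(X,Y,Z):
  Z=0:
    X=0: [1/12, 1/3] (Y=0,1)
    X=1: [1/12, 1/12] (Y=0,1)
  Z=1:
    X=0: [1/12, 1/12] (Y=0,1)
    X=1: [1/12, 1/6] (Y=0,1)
0.0133 dits

Conditional mutual information: I(X;Y|Z) = H(X|Z) + H(Y|Z) - H(X,Y|Z)

H(Z) = 0.2950
H(X,Z) = 0.5683 → H(X|Z) = 0.2734
H(Y,Z) = 0.5683 → H(Y|Z) = 0.2734
H(X,Y,Z) = 0.8283 → H(X,Y|Z) = 0.5334

I(X;Y|Z) = 0.2734 + 0.2734 - 0.5334 = 0.0133 dits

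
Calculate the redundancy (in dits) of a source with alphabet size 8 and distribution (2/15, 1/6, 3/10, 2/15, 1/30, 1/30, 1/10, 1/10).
0.0847 dits

Redundancy measures how far a source is from maximum entropy:
R = H_max - H(X)

Maximum entropy for 8 symbols: H_max = log_10(8) = 0.9031 dits
Actual entropy: H(X) = 0.8184 dits
Redundancy: R = 0.9031 - 0.8184 = 0.0847 dits

This redundancy represents potential for compression: the source could be compressed by 0.0847 dits per symbol.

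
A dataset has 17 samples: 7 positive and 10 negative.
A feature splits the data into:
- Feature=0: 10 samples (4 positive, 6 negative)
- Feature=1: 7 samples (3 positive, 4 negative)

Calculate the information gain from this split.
0.0006 bits

Information Gain = H(Y) - H(Y|Feature)

Before split:
P(positive) = 7/17 = 0.4118
H(Y) = 0.9774 bits

After split:
Feature=0: H = 0.9710 bits (weight = 10/17)
Feature=1: H = 0.9852 bits (weight = 7/17)
H(Y|Feature) = (10/17)×0.9710 + (7/17)×0.9852 = 0.9768 bits

Information Gain = 0.9774 - 0.9768 = 0.0006 bits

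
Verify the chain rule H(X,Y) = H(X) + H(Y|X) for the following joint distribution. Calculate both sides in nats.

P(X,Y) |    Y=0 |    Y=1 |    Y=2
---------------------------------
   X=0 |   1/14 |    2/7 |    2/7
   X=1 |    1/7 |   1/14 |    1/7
H(X,Y) = 1.6488, H(X) = 0.6518, H(Y|X) = 0.9971 (all in nats)

Chain rule: H(X,Y) = H(X) + H(Y|X)

Left side — joint entropy directly:
H(X,Y) = -Σ p(x,y) log p(x,y) = 1.6488 nats

Right side — compute H(Y|X) from the conditional distributions:
P(X) = (9/14, 5/14), so H(X) = 0.6518 nats
H(Y|X) = Σ_x P(X=x) · H(Y|X=x):
  P(Y|X=0) = (1/9, 4/9, 4/9), H(Y|X=0) = 0.9650, weight P(X=0) = 9/14
  P(Y|X=1) = (2/5, 1/5, 2/5), H(Y|X=1) = 1.0549, weight P(X=1) = 5/14
H(Y|X) = 0.9971 nats

H(X) + H(Y|X) = 0.6518 + 0.9971 = 1.6488 nats

Both sides equal 1.6488 nats. ✓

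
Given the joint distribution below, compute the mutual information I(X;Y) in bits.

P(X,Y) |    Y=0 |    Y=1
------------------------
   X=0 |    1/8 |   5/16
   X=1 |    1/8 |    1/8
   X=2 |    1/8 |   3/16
0.0234 bits

Mutual information: I(X;Y) = H(X) + H(Y) - H(X,Y)

Marginals:
P(X) = (7/16, 1/4, 5/16), H(X) = 1.5462 bits
P(Y) = (3/8, 5/8), H(Y) = 0.9544 bits

Joint entropy: H(X,Y) = 2.4772 bits

I(X;Y) = 1.5462 + 0.9544 - 2.4772 = 0.0234 bits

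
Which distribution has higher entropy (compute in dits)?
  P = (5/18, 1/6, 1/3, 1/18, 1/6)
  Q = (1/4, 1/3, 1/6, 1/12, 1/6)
Q

Computing entropies in dits:
H(P) = 0.6427
H(Q) = 0.6589

Distribution Q has higher entropy.

Intuition: The distribution closer to uniform (more spread out) has higher entropy.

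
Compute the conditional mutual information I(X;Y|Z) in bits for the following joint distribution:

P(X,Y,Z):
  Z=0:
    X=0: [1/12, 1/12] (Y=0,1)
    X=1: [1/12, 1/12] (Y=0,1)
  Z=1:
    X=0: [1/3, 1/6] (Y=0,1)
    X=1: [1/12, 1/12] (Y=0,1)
0.0105 bits

Conditional mutual information: I(X;Y|Z) = H(X|Z) + H(Y|Z) - H(X,Y|Z)

H(Z) = 0.9183
H(X,Z) = 1.7925 → H(X|Z) = 0.8742
H(Y,Z) = 1.8879 → H(Y|Z) = 0.9696
H(X,Y,Z) = 2.7516 → H(X,Y|Z) = 1.8333

I(X;Y|Z) = 0.8742 + 0.9696 - 1.8333 = 0.0105 bits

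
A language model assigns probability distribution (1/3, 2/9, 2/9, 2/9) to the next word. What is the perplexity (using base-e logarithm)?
3.9311

Perplexity is e^H (or exp(H) for natural log).

First, H = -Σ p log p = 1.3689 nats
Perplexity = e^1.3689 = 3.9311

Interpretation: The model's uncertainty is equivalent to choosing uniformly among 3.9 options.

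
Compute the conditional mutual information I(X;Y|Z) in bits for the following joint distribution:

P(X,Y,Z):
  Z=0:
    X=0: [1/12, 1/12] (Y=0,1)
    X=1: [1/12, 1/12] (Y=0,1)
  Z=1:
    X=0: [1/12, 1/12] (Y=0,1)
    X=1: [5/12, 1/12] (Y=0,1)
0.0492 bits

Conditional mutual information: I(X;Y|Z) = H(X|Z) + H(Y|Z) - H(X,Y|Z)

H(Z) = 0.9183
H(X,Z) = 1.7925 → H(X|Z) = 0.8742
H(Y,Z) = 1.7925 → H(Y|Z) = 0.8742
H(X,Y,Z) = 2.6175 → H(X,Y|Z) = 1.6992

I(X;Y|Z) = 0.8742 + 0.8742 - 1.6992 = 0.0492 bits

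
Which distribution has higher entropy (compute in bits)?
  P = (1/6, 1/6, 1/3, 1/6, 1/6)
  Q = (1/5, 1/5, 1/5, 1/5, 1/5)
Q

Computing entropies in bits:
H(P) = 2.2516
H(Q) = 2.3219

Distribution Q has higher entropy.

Intuition: The distribution closer to uniform (more spread out) has higher entropy.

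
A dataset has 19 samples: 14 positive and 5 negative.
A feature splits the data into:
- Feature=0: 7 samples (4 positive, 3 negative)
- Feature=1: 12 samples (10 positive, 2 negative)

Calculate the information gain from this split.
0.0580 bits

Information Gain = H(Y) - H(Y|Feature)

Before split:
P(positive) = 14/19 = 0.7368
H(Y) = 0.8315 bits

After split:
Feature=0: H = 0.9852 bits (weight = 7/19)
Feature=1: H = 0.6500 bits (weight = 12/19)
H(Y|Feature) = (7/19)×0.9852 + (12/19)×0.6500 = 0.7735 bits

Information Gain = 0.8315 - 0.7735 = 0.0580 bits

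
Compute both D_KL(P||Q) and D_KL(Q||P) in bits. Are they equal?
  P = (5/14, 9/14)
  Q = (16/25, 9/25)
D_KL(P||Q) = 0.2372, D_KL(Q||P) = 0.2375

KL divergence is not symmetric: D_KL(P||Q) ≠ D_KL(Q||P) in general.

D_KL(P||Q) = 0.2372 bits
D_KL(Q||P) = 0.2375 bits

No, they are not equal!

This asymmetry is why KL divergence is not a true distance metric.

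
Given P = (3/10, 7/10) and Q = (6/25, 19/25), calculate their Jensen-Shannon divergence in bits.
0.0033 bits

Jensen-Shannon divergence is:
JSD(P||Q) = 0.5 × D_KL(P||M) + 0.5 × D_KL(Q||M)
where M = 0.5 × (P + Q) is the mixture distribution.

M = 0.5 × (3/10, 7/10) + 0.5 × (6/25, 19/25) = (0.27, 0.73)

D_KL(P||M) = 0.0032 bits
D_KL(Q||M) = 0.0034 bits

JSD(P||Q) = 0.5 × 0.0032 + 0.5 × 0.0034 = 0.0033 bits

Unlike KL divergence, JSD is symmetric and bounded: 0 ≤ JSD ≤ log(2).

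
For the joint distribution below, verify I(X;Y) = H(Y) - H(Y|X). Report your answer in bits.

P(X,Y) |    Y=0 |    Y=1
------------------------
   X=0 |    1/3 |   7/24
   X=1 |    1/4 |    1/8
I(X;Y) = 0.0125 bits

Mutual information has multiple equivalent forms:
- I(X;Y) = H(X) - H(X|Y)
- I(X;Y) = H(Y) - H(Y|X)
- I(X;Y) = H(X) + H(Y) - H(X,Y)

Computing all quantities:
H(X) = 0.9544, H(Y) = 0.9799, H(X,Y) = 1.9218
H(X|Y) = 0.9419, H(Y|X) = 0.9674

Verification:
H(X) - H(X|Y) = 0.9544 - 0.9419 = 0.0125
H(Y) - H(Y|X) = 0.9799 - 0.9674 = 0.0125
H(X) + H(Y) - H(X,Y) = 0.9544 + 0.9799 - 1.9218 = 0.0125

All forms give I(X;Y) = 0.0125 bits. ✓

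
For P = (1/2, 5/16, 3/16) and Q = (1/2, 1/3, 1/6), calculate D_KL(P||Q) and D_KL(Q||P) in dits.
D_KL(P||Q) = 0.0008, D_KL(Q||P) = 0.0008

KL divergence is not symmetric: D_KL(P||Q) ≠ D_KL(Q||P) in general.

D_KL(P||Q) = 0.0008 dits
D_KL(Q||P) = 0.0008 dits

In this case they happen to be equal (to 4 decimal places).

This asymmetry is why KL divergence is not a true distance metric.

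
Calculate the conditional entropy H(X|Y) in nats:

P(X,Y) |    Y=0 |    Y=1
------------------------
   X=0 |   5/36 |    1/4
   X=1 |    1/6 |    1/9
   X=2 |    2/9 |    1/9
1.0503 nats

Using the chain rule: H(X|Y) = H(X,Y) - H(Y)

First, compute H(X,Y) = 1.7419 nats

Marginal P(Y) = (19/36, 17/36)
H(Y) = 0.6916 nats

H(X|Y) = H(X,Y) - H(Y) = 1.7419 - 0.6916 = 1.0503 nats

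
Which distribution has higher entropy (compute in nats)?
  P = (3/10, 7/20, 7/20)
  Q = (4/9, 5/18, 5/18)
P

Computing entropies in nats:
H(P) = 1.0961
H(Q) = 1.0720

Distribution P has higher entropy.

Intuition: The distribution closer to uniform (more spread out) has higher entropy.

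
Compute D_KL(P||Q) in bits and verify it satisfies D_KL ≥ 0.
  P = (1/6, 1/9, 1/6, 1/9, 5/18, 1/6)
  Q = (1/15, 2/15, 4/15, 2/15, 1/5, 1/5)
0.1367 bits

KL divergence satisfies the Gibbs inequality: D_KL(P||Q) ≥ 0 for all distributions P, Q.

D_KL(P||Q) = Σ p(x) log(p(x)/q(x))
Term by term:
  x=0: 1/6 × log_2[(1/6)/(1/15)] = 0.2203
  x=1: 1/9 × log_2[(1/9)/(2/15)] = -0.0292
  x=2: 1/6 × log_2[(1/6)/(4/15)] = -0.1130
  x=3: 1/9 × log_2[(1/9)/(2/15)] = -0.0292
  x=4: 5/18 × log_2[(5/18)/(1/5)] = 0.1316
  x=5: 1/6 × log_2[(1/6)/(1/5)] = -0.0438
D_KL(P||Q) = 0.1367 bits

D_KL(P||Q) = 0.1367 ≥ 0 ✓

This non-negativity is a fundamental property: relative entropy cannot be negative because it measures how different Q is from P.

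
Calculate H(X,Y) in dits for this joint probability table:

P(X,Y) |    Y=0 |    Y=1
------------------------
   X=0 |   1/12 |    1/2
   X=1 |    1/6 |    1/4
0.5207 dits

Joint entropy is H(X,Y) = -Σ_{x,y} p(x,y) log p(x,y).

Summing over all non-zero entries:
H(X,Y) = -[1/12·log_10(1/12) + 1/2·log_10(1/2) + 1/6·log_10(1/6) + 1/4·log_10(1/4)]
H(X,Y) = 0.5207 dits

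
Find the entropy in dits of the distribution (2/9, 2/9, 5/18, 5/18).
0.5994 dits

Shannon entropy is H(X) = -Σ p(x) log p(x).

For P = (2/9, 2/9, 5/18, 5/18):
H = -2/9 × log_10(2/9) -2/9 × log_10(2/9) -5/18 × log_10(5/18) -5/18 × log_10(5/18)
H = 0.5994 dits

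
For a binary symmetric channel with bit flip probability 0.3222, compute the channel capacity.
0.0932 bits

For a binary symmetric channel (BSC) with error probability p:
Capacity C = 1 - H(p) bits per symbol

where H(p) = -p log₂(p) - (1-p) log₂(1-p) is the binary entropy function.

H(0.3222) = 0.9068 bits
C = 1 - 0.9068 = 0.0932 bits per symbol

This means we can reliably transmit up to 0.0932 bits of information per channel use.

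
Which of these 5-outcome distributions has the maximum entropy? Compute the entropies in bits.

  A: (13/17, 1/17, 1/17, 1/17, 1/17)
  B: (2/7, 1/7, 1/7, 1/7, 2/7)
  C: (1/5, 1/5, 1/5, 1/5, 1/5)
C

For a discrete distribution over n outcomes, entropy is maximized by the uniform distribution.

Computing entropies:
H(A) = 1.2577 bits
H(B) = 2.2359 bits
H(C) = 2.3219 bits

The uniform distribution (where all probabilities equal 1/5) achieves the maximum entropy of log_2(5) = 2.3219 bits.

Distribution C has the highest entropy.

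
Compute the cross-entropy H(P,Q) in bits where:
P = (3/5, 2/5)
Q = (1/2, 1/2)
1.0000 bits

Cross-entropy: H(P,Q) = -Σ p(x) log q(x)

Alternatively: H(P,Q) = H(P) + D_KL(P||Q)
H(P) = 0.9710 bits
D_KL(P||Q) = 0.0290 bits

H(P,Q) = 0.9710 + 0.0290 = 1.0000 bits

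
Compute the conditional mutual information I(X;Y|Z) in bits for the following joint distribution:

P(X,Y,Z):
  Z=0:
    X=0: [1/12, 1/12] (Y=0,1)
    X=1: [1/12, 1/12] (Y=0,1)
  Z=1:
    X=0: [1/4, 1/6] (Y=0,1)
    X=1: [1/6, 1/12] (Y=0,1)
0.0022 bits

Conditional mutual information: I(X;Y|Z) = H(X|Z) + H(Y|Z) - H(X,Y|Z)

H(Z) = 0.9183
H(X,Z) = 1.8879 → H(X|Z) = 0.9696
H(Y,Z) = 1.8879 → H(Y|Z) = 0.9696
H(X,Y,Z) = 2.8554 → H(X,Y|Z) = 1.9371

I(X;Y|Z) = 0.9696 + 0.9696 - 1.9371 = 0.0022 bits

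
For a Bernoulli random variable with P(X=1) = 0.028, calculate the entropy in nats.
0.1277 nats

The binary entropy function is:
H(p) = -p log(p) - (1-p) log(1-p)

H(0.028) = -0.028 × log_e(0.028) - 0.972 × log_e(0.972)
H(0.028) = 0.1277 nats

Note: Binary entropy is maximized at p=0.5 (H=1 bit) and minimized at p=0 or p=1 (H=0).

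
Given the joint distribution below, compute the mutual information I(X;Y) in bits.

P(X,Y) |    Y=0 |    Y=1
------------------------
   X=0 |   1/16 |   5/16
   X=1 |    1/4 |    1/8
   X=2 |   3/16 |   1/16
0.2091 bits

Mutual information: I(X;Y) = H(X) + H(Y) - H(X,Y)

Marginals:
P(X) = (3/8, 3/8, 1/4), H(X) = 1.5613 bits
P(Y) = (1/2, 1/2), H(Y) = 1.0000 bits

Joint entropy: H(X,Y) = 2.3522 bits

I(X;Y) = 1.5613 + 1.0000 - 2.3522 = 0.2091 bits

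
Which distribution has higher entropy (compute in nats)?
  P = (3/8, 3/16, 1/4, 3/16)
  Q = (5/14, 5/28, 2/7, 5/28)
P

Computing entropies in nats:
H(P) = 1.3421
H(Q) = 1.3409

Distribution P has higher entropy.

Intuition: The distribution closer to uniform (more spread out) has higher entropy.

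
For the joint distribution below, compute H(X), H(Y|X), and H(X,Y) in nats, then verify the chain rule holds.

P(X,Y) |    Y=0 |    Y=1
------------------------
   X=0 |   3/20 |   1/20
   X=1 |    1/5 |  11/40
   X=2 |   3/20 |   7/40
H(X,Y) = 1.7009, H(X) = 1.0408, H(Y|X) = 0.6601 (all in nats)

Chain rule: H(X,Y) = H(X) + H(Y|X)

Left side — joint entropy directly:
H(X,Y) = -Σ p(x,y) log p(x,y) = 1.7009 nats

Right side — compute H(Y|X) from the conditional distributions:
P(X) = (1/5, 19/40, 13/40), so H(X) = 1.0408 nats
H(Y|X) = Σ_x P(X=x) · H(Y|X=x):
  P(Y|X=0) = (3/4, 1/4), H(Y|X=0) = 0.5623, weight P(X=0) = 1/5
  P(Y|X=1) = (8/19, 11/19), H(Y|X=1) = 0.6806, weight P(X=1) = 19/40
  P(Y|X=2) = (6/13, 7/13), H(Y|X=2) = 0.6902, weight P(X=2) = 13/40
H(Y|X) = 0.6601 nats

H(X) + H(Y|X) = 1.0408 + 0.6601 = 1.7009 nats

Both sides equal 1.7009 nats. ✓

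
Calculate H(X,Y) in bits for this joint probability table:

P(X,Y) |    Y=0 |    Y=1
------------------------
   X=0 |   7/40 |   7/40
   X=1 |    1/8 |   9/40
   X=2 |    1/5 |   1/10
2.5359 bits

Joint entropy is H(X,Y) = -Σ_{x,y} p(x,y) log p(x,y).

Summing over all non-zero entries:
H(X,Y) = -[7/40·log_2(7/40) + 7/40·log_2(7/40) + 1/8·log_2(1/8) + 9/40·log_2(9/40) + 1/5·log_2(1/5) + 1/10·log_2(1/10)]
H(X,Y) = 2.5359 bits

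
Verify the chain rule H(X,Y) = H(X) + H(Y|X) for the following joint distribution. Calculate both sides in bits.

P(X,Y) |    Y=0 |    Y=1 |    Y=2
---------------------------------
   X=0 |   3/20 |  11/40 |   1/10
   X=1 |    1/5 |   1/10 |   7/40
H(X,Y) = 2.4916, H(X) = 0.9982, H(Y|X) = 1.4934 (all in bits)

Chain rule: H(X,Y) = H(X) + H(Y|X)

Left side — joint entropy directly:
H(X,Y) = -Σ p(x,y) log p(x,y) = 2.4916 bits

Right side — compute H(Y|X) from the conditional distributions:
P(X) = (21/40, 19/40), so H(X) = 0.9982 bits
H(Y|X) = Σ_x P(X=x) · H(Y|X=x):
  P(Y|X=0) = (2/7, 11/21, 4/21), H(Y|X=0) = 1.4607, weight P(X=0) = 21/40
  P(Y|X=1) = (8/19, 4/19, 7/19), H(Y|X=1) = 1.5294, weight P(X=1) = 19/40
H(Y|X) = 1.4934 bits

H(X) + H(Y|X) = 0.9982 + 1.4934 = 2.4916 bits

Both sides equal 2.4916 bits. ✓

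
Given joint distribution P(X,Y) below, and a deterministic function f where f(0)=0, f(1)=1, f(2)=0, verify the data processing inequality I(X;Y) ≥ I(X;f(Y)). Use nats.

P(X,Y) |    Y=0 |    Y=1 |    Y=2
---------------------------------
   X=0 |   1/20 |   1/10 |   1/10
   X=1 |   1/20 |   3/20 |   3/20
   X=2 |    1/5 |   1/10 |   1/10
I(X;Y) = 0.0650, I(X;f(Y)) = 0.0152, inequality holds: 0.0650 ≥ 0.0152

Data Processing Inequality: For any Markov chain X → Y → Z, we have I(X;Y) ≥ I(X;Z).

Here Z = f(Y) is a deterministic function of Y, forming X → Y → Z.

Original I(X;Y) = 0.0650 nats

After applying f:
P(X,Z) where Z=f(Y):
- P(X,Z=0) = P(X,Y=0) + P(X,Y=2)
- P(X,Z=1) = P(X,Y=1)

I(X;Z) = I(X;f(Y)) = 0.0152 nats

Verification: 0.0650 ≥ 0.0152 ✓

Information cannot be created by processing; the function f can only lose information about X.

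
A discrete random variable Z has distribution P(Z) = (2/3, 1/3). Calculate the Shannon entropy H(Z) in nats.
0.6365 nats

Shannon entropy is H(X) = -Σ p(x) log p(x).

For P = (2/3, 1/3):
H = -2/3 × log_e(2/3) -1/3 × log_e(1/3)
H = 0.6365 nats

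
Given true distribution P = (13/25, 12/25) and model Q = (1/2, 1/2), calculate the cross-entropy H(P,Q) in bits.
1.0000 bits

Cross-entropy: H(P,Q) = -Σ p(x) log q(x)

Alternatively: H(P,Q) = H(P) + D_KL(P||Q)
H(P) = 0.9988 bits
D_KL(P||Q) = 0.0012 bits

H(P,Q) = 0.9988 + 0.0012 = 1.0000 bits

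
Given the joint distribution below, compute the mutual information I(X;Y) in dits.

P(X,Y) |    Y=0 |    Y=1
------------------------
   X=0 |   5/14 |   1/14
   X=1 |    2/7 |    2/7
0.0272 dits

Mutual information: I(X;Y) = H(X) + H(Y) - H(X,Y)

Marginals:
P(X) = (3/7, 4/7), H(X) = 0.2966 dits
P(Y) = (9/14, 5/14), H(Y) = 0.2831 dits

Joint entropy: H(X,Y) = 0.5525 dits

I(X;Y) = 0.2966 + 0.2831 - 0.5525 = 0.0272 dits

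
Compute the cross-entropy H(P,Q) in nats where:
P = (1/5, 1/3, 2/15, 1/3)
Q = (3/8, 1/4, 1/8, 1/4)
1.3976 nats

Cross-entropy: H(P,Q) = -Σ p(x) log q(x)

Alternatively: H(P,Q) = H(P) + D_KL(P||Q)
H(P) = 1.3229 nats
D_KL(P||Q) = 0.0747 nats

H(P,Q) = 1.3229 + 0.0747 = 1.3976 nats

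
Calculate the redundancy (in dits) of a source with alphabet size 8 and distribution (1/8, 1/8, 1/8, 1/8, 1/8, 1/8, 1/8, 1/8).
0.0000 dits

Redundancy measures how far a source is from maximum entropy:
R = H_max - H(X)

Maximum entropy for 8 symbols: H_max = log_10(8) = 0.9031 dits
Actual entropy: H(X) = 0.9031 dits
Redundancy: R = 0.9031 - 0.9031 = 0.0000 dits

This redundancy represents potential for compression: the source could be compressed by 0.0000 dits per symbol.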